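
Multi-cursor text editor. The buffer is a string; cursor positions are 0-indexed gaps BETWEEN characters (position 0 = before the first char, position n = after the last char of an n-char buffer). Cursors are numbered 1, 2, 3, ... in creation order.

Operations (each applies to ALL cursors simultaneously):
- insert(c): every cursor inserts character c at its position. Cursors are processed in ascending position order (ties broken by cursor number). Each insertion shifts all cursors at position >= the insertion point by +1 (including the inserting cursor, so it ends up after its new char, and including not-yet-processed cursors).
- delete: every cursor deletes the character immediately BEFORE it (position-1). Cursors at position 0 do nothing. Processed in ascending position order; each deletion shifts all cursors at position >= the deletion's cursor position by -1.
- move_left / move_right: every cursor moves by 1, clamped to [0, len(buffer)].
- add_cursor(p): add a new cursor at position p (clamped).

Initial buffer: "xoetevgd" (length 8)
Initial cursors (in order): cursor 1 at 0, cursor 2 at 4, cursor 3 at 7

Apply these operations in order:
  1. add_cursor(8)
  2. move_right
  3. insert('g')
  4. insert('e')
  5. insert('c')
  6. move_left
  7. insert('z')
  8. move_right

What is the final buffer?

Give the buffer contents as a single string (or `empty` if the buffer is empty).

After op 1 (add_cursor(8)): buffer="xoetevgd" (len 8), cursors c1@0 c2@4 c3@7 c4@8, authorship ........
After op 2 (move_right): buffer="xoetevgd" (len 8), cursors c1@1 c2@5 c3@8 c4@8, authorship ........
After op 3 (insert('g')): buffer="xgoetegvgdgg" (len 12), cursors c1@2 c2@7 c3@12 c4@12, authorship .1....2...34
After op 4 (insert('e')): buffer="xgeoetegevgdggee" (len 16), cursors c1@3 c2@9 c3@16 c4@16, authorship .11....22...3434
After op 5 (insert('c')): buffer="xgecoetegecvgdggeecc" (len 20), cursors c1@4 c2@11 c3@20 c4@20, authorship .111....222...343434
After op 6 (move_left): buffer="xgecoetegecvgdggeecc" (len 20), cursors c1@3 c2@10 c3@19 c4@19, authorship .111....222...343434
After op 7 (insert('z')): buffer="xgezcoetegezcvgdggeeczzc" (len 24), cursors c1@4 c2@12 c3@23 c4@23, authorship .1111....2222...34343344
After op 8 (move_right): buffer="xgezcoetegezcvgdggeeczzc" (len 24), cursors c1@5 c2@13 c3@24 c4@24, authorship .1111....2222...34343344

Answer: xgezcoetegezcvgdggeeczzc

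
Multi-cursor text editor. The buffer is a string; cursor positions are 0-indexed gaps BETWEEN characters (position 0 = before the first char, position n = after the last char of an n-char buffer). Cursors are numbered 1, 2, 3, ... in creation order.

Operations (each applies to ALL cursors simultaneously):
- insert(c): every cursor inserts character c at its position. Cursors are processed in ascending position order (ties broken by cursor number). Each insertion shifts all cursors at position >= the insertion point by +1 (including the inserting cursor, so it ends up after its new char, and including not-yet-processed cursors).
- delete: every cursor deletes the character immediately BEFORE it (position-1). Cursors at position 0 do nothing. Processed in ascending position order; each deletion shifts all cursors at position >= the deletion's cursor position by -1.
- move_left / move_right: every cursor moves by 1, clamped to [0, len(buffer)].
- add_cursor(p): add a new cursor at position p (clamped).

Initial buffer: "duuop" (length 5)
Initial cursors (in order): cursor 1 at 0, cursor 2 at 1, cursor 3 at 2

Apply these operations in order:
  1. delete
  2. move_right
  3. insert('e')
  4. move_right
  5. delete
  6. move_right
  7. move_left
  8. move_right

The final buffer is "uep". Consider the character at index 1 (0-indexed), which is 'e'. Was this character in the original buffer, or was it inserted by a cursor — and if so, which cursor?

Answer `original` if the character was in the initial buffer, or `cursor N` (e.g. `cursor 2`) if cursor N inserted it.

After op 1 (delete): buffer="uop" (len 3), cursors c1@0 c2@0 c3@0, authorship ...
After op 2 (move_right): buffer="uop" (len 3), cursors c1@1 c2@1 c3@1, authorship ...
After op 3 (insert('e')): buffer="ueeeop" (len 6), cursors c1@4 c2@4 c3@4, authorship .123..
After op 4 (move_right): buffer="ueeeop" (len 6), cursors c1@5 c2@5 c3@5, authorship .123..
After op 5 (delete): buffer="uep" (len 3), cursors c1@2 c2@2 c3@2, authorship .1.
After op 6 (move_right): buffer="uep" (len 3), cursors c1@3 c2@3 c3@3, authorship .1.
After op 7 (move_left): buffer="uep" (len 3), cursors c1@2 c2@2 c3@2, authorship .1.
After op 8 (move_right): buffer="uep" (len 3), cursors c1@3 c2@3 c3@3, authorship .1.
Authorship (.=original, N=cursor N): . 1 .
Index 1: author = 1

Answer: cursor 1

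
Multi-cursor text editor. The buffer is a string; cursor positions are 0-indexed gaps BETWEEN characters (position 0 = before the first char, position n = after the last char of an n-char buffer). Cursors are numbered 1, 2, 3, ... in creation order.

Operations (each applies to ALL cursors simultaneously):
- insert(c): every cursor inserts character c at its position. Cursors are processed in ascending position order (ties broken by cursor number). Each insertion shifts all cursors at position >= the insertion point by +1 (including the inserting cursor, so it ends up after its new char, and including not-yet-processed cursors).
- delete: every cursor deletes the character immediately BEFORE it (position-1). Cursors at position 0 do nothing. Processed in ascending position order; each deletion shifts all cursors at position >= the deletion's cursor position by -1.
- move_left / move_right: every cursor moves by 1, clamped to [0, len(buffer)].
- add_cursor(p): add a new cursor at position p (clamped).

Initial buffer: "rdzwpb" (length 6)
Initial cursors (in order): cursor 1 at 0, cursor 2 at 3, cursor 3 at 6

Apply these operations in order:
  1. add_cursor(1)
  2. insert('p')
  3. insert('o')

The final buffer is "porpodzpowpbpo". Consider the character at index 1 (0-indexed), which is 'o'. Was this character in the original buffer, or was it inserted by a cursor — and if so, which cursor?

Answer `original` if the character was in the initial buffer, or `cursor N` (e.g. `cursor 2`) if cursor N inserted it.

After op 1 (add_cursor(1)): buffer="rdzwpb" (len 6), cursors c1@0 c4@1 c2@3 c3@6, authorship ......
After op 2 (insert('p')): buffer="prpdzpwpbp" (len 10), cursors c1@1 c4@3 c2@6 c3@10, authorship 1.4..2...3
After op 3 (insert('o')): buffer="porpodzpowpbpo" (len 14), cursors c1@2 c4@5 c2@9 c3@14, authorship 11.44..22...33
Authorship (.=original, N=cursor N): 1 1 . 4 4 . . 2 2 . . . 3 3
Index 1: author = 1

Answer: cursor 1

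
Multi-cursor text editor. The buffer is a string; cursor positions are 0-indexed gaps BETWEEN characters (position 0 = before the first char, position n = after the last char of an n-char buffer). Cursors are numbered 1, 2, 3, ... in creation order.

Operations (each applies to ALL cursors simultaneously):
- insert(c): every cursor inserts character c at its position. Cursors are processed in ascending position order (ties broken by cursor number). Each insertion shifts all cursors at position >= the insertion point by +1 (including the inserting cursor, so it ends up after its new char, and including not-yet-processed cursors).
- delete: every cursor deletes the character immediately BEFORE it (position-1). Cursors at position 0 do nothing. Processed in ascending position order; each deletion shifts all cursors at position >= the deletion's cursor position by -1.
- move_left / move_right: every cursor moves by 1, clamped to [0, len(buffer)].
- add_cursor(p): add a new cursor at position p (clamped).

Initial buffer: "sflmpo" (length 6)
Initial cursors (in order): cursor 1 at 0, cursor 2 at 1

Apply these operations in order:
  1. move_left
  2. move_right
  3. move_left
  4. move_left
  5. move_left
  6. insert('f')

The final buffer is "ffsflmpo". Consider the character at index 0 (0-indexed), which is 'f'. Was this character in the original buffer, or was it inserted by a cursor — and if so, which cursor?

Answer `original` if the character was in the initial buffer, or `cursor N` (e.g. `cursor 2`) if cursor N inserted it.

After op 1 (move_left): buffer="sflmpo" (len 6), cursors c1@0 c2@0, authorship ......
After op 2 (move_right): buffer="sflmpo" (len 6), cursors c1@1 c2@1, authorship ......
After op 3 (move_left): buffer="sflmpo" (len 6), cursors c1@0 c2@0, authorship ......
After op 4 (move_left): buffer="sflmpo" (len 6), cursors c1@0 c2@0, authorship ......
After op 5 (move_left): buffer="sflmpo" (len 6), cursors c1@0 c2@0, authorship ......
After op 6 (insert('f')): buffer="ffsflmpo" (len 8), cursors c1@2 c2@2, authorship 12......
Authorship (.=original, N=cursor N): 1 2 . . . . . .
Index 0: author = 1

Answer: cursor 1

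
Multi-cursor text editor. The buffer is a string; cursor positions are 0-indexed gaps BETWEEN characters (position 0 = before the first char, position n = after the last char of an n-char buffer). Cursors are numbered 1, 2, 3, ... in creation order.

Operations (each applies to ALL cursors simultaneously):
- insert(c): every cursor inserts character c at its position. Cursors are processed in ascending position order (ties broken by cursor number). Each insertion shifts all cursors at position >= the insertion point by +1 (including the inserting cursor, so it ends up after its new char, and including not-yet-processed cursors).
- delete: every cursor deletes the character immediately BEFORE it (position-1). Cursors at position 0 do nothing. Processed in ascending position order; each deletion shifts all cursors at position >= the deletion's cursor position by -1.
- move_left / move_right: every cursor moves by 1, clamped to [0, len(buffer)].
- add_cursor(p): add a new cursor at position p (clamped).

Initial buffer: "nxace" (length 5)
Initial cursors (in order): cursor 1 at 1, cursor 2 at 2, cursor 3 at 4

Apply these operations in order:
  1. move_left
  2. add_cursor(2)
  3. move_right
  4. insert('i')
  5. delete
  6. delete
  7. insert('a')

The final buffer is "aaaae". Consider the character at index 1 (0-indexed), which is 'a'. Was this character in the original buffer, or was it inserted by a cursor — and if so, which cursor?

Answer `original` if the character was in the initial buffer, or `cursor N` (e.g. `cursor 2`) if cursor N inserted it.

Answer: cursor 2

Derivation:
After op 1 (move_left): buffer="nxace" (len 5), cursors c1@0 c2@1 c3@3, authorship .....
After op 2 (add_cursor(2)): buffer="nxace" (len 5), cursors c1@0 c2@1 c4@2 c3@3, authorship .....
After op 3 (move_right): buffer="nxace" (len 5), cursors c1@1 c2@2 c4@3 c3@4, authorship .....
After op 4 (insert('i')): buffer="nixiaicie" (len 9), cursors c1@2 c2@4 c4@6 c3@8, authorship .1.2.4.3.
After op 5 (delete): buffer="nxace" (len 5), cursors c1@1 c2@2 c4@3 c3@4, authorship .....
After op 6 (delete): buffer="e" (len 1), cursors c1@0 c2@0 c3@0 c4@0, authorship .
After op 7 (insert('a')): buffer="aaaae" (len 5), cursors c1@4 c2@4 c3@4 c4@4, authorship 1234.
Authorship (.=original, N=cursor N): 1 2 3 4 .
Index 1: author = 2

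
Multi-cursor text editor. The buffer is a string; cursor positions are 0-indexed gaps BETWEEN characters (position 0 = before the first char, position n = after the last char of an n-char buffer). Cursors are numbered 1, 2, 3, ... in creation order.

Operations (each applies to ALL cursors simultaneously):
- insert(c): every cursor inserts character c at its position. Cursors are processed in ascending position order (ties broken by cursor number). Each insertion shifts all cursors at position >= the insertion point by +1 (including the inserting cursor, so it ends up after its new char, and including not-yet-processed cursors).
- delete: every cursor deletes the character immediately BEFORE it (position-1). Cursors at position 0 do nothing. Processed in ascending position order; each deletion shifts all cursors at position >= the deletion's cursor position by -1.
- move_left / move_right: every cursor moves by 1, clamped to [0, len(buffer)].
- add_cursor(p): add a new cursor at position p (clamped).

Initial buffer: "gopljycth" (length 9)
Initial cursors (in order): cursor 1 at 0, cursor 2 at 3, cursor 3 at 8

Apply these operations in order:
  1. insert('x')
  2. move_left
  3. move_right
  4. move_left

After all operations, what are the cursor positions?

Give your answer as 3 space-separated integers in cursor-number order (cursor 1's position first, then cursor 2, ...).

After op 1 (insert('x')): buffer="xgopxljyctxh" (len 12), cursors c1@1 c2@5 c3@11, authorship 1...2.....3.
After op 2 (move_left): buffer="xgopxljyctxh" (len 12), cursors c1@0 c2@4 c3@10, authorship 1...2.....3.
After op 3 (move_right): buffer="xgopxljyctxh" (len 12), cursors c1@1 c2@5 c3@11, authorship 1...2.....3.
After op 4 (move_left): buffer="xgopxljyctxh" (len 12), cursors c1@0 c2@4 c3@10, authorship 1...2.....3.

Answer: 0 4 10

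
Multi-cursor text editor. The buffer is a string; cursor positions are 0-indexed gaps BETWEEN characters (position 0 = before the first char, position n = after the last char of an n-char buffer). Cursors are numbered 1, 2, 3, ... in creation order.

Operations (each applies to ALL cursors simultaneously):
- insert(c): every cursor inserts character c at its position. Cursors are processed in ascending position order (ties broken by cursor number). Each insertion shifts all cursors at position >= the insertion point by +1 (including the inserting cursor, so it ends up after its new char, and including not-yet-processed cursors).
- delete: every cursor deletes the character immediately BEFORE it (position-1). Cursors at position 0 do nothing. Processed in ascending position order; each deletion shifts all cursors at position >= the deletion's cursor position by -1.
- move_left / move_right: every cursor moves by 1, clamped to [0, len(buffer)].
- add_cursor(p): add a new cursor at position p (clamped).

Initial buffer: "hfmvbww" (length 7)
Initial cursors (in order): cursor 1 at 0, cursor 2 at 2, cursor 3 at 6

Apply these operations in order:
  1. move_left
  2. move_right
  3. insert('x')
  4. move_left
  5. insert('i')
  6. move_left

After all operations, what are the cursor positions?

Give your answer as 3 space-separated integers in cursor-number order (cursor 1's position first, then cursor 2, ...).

After op 1 (move_left): buffer="hfmvbww" (len 7), cursors c1@0 c2@1 c3@5, authorship .......
After op 2 (move_right): buffer="hfmvbww" (len 7), cursors c1@1 c2@2 c3@6, authorship .......
After op 3 (insert('x')): buffer="hxfxmvbwxw" (len 10), cursors c1@2 c2@4 c3@9, authorship .1.2....3.
After op 4 (move_left): buffer="hxfxmvbwxw" (len 10), cursors c1@1 c2@3 c3@8, authorship .1.2....3.
After op 5 (insert('i')): buffer="hixfixmvbwixw" (len 13), cursors c1@2 c2@5 c3@11, authorship .11.22....33.
After op 6 (move_left): buffer="hixfixmvbwixw" (len 13), cursors c1@1 c2@4 c3@10, authorship .11.22....33.

Answer: 1 4 10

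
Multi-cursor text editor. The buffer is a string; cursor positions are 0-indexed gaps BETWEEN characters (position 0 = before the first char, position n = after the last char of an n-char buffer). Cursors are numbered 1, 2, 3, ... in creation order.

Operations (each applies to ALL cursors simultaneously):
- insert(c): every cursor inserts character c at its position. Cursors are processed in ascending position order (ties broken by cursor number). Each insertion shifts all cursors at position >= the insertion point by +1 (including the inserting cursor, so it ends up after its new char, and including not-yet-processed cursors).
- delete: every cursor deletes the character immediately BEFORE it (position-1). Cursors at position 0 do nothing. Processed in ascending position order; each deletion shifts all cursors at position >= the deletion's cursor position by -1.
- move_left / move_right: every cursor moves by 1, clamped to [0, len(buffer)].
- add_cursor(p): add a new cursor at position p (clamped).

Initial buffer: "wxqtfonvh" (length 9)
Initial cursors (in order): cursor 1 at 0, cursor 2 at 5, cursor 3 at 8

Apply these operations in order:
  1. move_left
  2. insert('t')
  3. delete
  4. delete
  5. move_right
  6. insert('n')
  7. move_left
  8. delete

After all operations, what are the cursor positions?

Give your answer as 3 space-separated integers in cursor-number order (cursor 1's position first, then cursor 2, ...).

After op 1 (move_left): buffer="wxqtfonvh" (len 9), cursors c1@0 c2@4 c3@7, authorship .........
After op 2 (insert('t')): buffer="twxqttfontvh" (len 12), cursors c1@1 c2@6 c3@10, authorship 1....2...3..
After op 3 (delete): buffer="wxqtfonvh" (len 9), cursors c1@0 c2@4 c3@7, authorship .........
After op 4 (delete): buffer="wxqfovh" (len 7), cursors c1@0 c2@3 c3@5, authorship .......
After op 5 (move_right): buffer="wxqfovh" (len 7), cursors c1@1 c2@4 c3@6, authorship .......
After op 6 (insert('n')): buffer="wnxqfnovnh" (len 10), cursors c1@2 c2@6 c3@9, authorship .1...2..3.
After op 7 (move_left): buffer="wnxqfnovnh" (len 10), cursors c1@1 c2@5 c3@8, authorship .1...2..3.
After op 8 (delete): buffer="nxqnonh" (len 7), cursors c1@0 c2@3 c3@5, authorship 1..2.3.

Answer: 0 3 5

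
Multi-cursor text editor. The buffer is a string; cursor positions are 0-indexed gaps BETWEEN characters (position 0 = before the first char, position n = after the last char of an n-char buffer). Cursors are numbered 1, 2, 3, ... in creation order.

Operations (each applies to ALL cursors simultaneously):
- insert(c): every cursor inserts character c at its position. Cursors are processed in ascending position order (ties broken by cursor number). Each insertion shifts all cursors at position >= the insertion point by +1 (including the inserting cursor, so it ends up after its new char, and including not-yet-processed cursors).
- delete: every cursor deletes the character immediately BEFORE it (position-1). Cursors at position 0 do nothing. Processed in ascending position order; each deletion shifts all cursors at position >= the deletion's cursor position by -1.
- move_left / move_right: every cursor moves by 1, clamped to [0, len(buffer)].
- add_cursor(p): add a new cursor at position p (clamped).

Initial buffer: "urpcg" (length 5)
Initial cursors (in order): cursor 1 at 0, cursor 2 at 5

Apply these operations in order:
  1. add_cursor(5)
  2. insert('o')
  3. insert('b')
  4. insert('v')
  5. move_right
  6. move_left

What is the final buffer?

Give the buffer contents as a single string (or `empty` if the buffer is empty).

Answer: obvurpcgoobbvv

Derivation:
After op 1 (add_cursor(5)): buffer="urpcg" (len 5), cursors c1@0 c2@5 c3@5, authorship .....
After op 2 (insert('o')): buffer="ourpcgoo" (len 8), cursors c1@1 c2@8 c3@8, authorship 1.....23
After op 3 (insert('b')): buffer="oburpcgoobb" (len 11), cursors c1@2 c2@11 c3@11, authorship 11.....2323
After op 4 (insert('v')): buffer="obvurpcgoobbvv" (len 14), cursors c1@3 c2@14 c3@14, authorship 111.....232323
After op 5 (move_right): buffer="obvurpcgoobbvv" (len 14), cursors c1@4 c2@14 c3@14, authorship 111.....232323
After op 6 (move_left): buffer="obvurpcgoobbvv" (len 14), cursors c1@3 c2@13 c3@13, authorship 111.....232323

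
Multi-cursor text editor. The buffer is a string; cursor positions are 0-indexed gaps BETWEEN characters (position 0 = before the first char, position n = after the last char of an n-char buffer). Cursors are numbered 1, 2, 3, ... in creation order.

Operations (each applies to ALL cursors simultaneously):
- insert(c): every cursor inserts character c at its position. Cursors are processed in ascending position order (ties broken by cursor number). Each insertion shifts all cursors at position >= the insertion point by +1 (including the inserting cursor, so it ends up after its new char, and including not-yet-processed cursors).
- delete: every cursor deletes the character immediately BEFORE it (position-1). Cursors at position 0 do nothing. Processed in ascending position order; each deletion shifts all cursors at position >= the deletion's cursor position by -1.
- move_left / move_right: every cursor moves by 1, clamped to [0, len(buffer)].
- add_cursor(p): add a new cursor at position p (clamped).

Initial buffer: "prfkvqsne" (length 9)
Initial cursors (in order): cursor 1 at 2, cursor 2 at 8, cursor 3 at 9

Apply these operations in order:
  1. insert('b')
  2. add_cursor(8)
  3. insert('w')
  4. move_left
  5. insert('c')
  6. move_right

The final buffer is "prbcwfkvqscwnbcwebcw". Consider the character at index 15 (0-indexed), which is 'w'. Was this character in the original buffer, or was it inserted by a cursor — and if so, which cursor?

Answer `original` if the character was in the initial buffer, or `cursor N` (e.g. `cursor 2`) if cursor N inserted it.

After op 1 (insert('b')): buffer="prbfkvqsnbeb" (len 12), cursors c1@3 c2@10 c3@12, authorship ..1......2.3
After op 2 (add_cursor(8)): buffer="prbfkvqsnbeb" (len 12), cursors c1@3 c4@8 c2@10 c3@12, authorship ..1......2.3
After op 3 (insert('w')): buffer="prbwfkvqswnbwebw" (len 16), cursors c1@4 c4@10 c2@13 c3@16, authorship ..11.....4.22.33
After op 4 (move_left): buffer="prbwfkvqswnbwebw" (len 16), cursors c1@3 c4@9 c2@12 c3@15, authorship ..11.....4.22.33
After op 5 (insert('c')): buffer="prbcwfkvqscwnbcwebcw" (len 20), cursors c1@4 c4@11 c2@15 c3@19, authorship ..111.....44.222.333
After op 6 (move_right): buffer="prbcwfkvqscwnbcwebcw" (len 20), cursors c1@5 c4@12 c2@16 c3@20, authorship ..111.....44.222.333
Authorship (.=original, N=cursor N): . . 1 1 1 . . . . . 4 4 . 2 2 2 . 3 3 3
Index 15: author = 2

Answer: cursor 2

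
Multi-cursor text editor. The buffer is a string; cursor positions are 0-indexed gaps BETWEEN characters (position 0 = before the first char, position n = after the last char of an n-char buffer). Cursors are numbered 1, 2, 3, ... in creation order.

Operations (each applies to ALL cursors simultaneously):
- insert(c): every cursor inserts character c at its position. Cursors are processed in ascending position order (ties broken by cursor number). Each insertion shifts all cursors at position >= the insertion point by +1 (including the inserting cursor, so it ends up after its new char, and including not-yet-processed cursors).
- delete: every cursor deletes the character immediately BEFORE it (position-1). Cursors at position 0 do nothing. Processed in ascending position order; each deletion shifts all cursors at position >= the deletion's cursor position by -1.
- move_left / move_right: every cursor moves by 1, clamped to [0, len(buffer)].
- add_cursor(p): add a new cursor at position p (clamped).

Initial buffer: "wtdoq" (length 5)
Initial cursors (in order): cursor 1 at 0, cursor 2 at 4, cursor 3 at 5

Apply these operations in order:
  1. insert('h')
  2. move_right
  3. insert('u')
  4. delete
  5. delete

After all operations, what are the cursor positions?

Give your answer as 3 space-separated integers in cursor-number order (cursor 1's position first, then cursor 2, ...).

After op 1 (insert('h')): buffer="hwtdohqh" (len 8), cursors c1@1 c2@6 c3@8, authorship 1....2.3
After op 2 (move_right): buffer="hwtdohqh" (len 8), cursors c1@2 c2@7 c3@8, authorship 1....2.3
After op 3 (insert('u')): buffer="hwutdohquhu" (len 11), cursors c1@3 c2@9 c3@11, authorship 1.1...2.233
After op 4 (delete): buffer="hwtdohqh" (len 8), cursors c1@2 c2@7 c3@8, authorship 1....2.3
After op 5 (delete): buffer="htdoh" (len 5), cursors c1@1 c2@5 c3@5, authorship 1...2

Answer: 1 5 5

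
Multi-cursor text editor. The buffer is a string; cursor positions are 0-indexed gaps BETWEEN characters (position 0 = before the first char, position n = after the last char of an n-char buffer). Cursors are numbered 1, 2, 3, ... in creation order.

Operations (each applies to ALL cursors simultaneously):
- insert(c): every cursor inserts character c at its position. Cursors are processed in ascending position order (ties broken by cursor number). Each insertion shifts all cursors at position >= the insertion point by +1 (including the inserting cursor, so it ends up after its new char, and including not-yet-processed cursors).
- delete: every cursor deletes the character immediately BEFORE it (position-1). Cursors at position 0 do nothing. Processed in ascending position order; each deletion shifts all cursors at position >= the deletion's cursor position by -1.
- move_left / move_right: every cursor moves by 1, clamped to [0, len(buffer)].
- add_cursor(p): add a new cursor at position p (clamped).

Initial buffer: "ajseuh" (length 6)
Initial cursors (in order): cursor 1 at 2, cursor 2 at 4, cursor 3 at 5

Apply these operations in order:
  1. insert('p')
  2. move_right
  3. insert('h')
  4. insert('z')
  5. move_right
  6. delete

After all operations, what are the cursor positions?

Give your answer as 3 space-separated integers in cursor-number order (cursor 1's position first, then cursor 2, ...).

After op 1 (insert('p')): buffer="ajpsepuph" (len 9), cursors c1@3 c2@6 c3@8, authorship ..1..2.3.
After op 2 (move_right): buffer="ajpsepuph" (len 9), cursors c1@4 c2@7 c3@9, authorship ..1..2.3.
After op 3 (insert('h')): buffer="ajpshepuhphh" (len 12), cursors c1@5 c2@9 c3@12, authorship ..1.1.2.23.3
After op 4 (insert('z')): buffer="ajpshzepuhzphhz" (len 15), cursors c1@6 c2@11 c3@15, authorship ..1.11.2.223.33
After op 5 (move_right): buffer="ajpshzepuhzphhz" (len 15), cursors c1@7 c2@12 c3@15, authorship ..1.11.2.223.33
After op 6 (delete): buffer="ajpshzpuhzhh" (len 12), cursors c1@6 c2@10 c3@12, authorship ..1.112.22.3

Answer: 6 10 12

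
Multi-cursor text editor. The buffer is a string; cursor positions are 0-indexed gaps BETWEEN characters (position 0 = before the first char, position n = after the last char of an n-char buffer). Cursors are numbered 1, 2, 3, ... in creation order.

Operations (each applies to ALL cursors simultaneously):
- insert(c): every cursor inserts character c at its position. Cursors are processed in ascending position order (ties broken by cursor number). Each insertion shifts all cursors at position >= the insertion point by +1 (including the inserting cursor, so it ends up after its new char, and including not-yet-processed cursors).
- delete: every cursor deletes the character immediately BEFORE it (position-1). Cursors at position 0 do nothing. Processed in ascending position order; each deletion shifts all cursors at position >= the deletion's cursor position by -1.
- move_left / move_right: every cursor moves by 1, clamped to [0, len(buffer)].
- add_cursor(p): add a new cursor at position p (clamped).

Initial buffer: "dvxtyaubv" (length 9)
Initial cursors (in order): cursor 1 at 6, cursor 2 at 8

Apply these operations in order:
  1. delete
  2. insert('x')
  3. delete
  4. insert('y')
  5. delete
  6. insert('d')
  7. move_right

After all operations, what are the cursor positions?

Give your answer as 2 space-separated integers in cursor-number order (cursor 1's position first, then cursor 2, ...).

Answer: 7 9

Derivation:
After op 1 (delete): buffer="dvxtyuv" (len 7), cursors c1@5 c2@6, authorship .......
After op 2 (insert('x')): buffer="dvxtyxuxv" (len 9), cursors c1@6 c2@8, authorship .....1.2.
After op 3 (delete): buffer="dvxtyuv" (len 7), cursors c1@5 c2@6, authorship .......
After op 4 (insert('y')): buffer="dvxtyyuyv" (len 9), cursors c1@6 c2@8, authorship .....1.2.
After op 5 (delete): buffer="dvxtyuv" (len 7), cursors c1@5 c2@6, authorship .......
After op 6 (insert('d')): buffer="dvxtydudv" (len 9), cursors c1@6 c2@8, authorship .....1.2.
After op 7 (move_right): buffer="dvxtydudv" (len 9), cursors c1@7 c2@9, authorship .....1.2.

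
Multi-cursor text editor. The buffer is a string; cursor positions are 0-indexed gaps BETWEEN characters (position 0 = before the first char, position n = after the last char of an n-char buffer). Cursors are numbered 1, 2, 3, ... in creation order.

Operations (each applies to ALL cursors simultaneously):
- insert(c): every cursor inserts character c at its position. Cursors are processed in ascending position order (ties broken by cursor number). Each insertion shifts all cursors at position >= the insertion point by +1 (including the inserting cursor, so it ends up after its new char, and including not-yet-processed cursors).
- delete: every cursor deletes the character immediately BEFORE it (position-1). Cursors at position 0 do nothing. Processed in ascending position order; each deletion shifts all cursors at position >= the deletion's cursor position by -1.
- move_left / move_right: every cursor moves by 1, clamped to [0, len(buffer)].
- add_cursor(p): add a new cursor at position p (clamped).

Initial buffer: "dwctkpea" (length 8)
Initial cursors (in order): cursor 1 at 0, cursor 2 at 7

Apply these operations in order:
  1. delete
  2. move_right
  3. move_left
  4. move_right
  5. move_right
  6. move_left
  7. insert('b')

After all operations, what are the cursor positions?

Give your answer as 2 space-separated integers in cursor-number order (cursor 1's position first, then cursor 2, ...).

After op 1 (delete): buffer="dwctkpa" (len 7), cursors c1@0 c2@6, authorship .......
After op 2 (move_right): buffer="dwctkpa" (len 7), cursors c1@1 c2@7, authorship .......
After op 3 (move_left): buffer="dwctkpa" (len 7), cursors c1@0 c2@6, authorship .......
After op 4 (move_right): buffer="dwctkpa" (len 7), cursors c1@1 c2@7, authorship .......
After op 5 (move_right): buffer="dwctkpa" (len 7), cursors c1@2 c2@7, authorship .......
After op 6 (move_left): buffer="dwctkpa" (len 7), cursors c1@1 c2@6, authorship .......
After op 7 (insert('b')): buffer="dbwctkpba" (len 9), cursors c1@2 c2@8, authorship .1.....2.

Answer: 2 8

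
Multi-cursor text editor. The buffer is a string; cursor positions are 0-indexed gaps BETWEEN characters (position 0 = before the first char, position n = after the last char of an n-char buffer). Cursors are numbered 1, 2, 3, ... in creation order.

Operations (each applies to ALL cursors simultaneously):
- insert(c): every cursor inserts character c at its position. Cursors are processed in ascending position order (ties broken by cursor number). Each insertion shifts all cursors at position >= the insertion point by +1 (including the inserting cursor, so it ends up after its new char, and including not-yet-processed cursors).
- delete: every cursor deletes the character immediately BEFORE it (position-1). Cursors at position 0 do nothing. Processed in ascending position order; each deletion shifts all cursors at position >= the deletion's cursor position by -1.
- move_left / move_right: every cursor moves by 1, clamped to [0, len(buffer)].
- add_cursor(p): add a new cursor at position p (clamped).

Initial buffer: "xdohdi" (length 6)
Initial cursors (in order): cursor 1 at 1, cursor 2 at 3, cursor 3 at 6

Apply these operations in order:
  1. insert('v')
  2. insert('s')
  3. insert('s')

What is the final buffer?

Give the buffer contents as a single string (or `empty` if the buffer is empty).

Answer: xvssdovsshdivss

Derivation:
After op 1 (insert('v')): buffer="xvdovhdiv" (len 9), cursors c1@2 c2@5 c3@9, authorship .1..2...3
After op 2 (insert('s')): buffer="xvsdovshdivs" (len 12), cursors c1@3 c2@7 c3@12, authorship .11..22...33
After op 3 (insert('s')): buffer="xvssdovsshdivss" (len 15), cursors c1@4 c2@9 c3@15, authorship .111..222...333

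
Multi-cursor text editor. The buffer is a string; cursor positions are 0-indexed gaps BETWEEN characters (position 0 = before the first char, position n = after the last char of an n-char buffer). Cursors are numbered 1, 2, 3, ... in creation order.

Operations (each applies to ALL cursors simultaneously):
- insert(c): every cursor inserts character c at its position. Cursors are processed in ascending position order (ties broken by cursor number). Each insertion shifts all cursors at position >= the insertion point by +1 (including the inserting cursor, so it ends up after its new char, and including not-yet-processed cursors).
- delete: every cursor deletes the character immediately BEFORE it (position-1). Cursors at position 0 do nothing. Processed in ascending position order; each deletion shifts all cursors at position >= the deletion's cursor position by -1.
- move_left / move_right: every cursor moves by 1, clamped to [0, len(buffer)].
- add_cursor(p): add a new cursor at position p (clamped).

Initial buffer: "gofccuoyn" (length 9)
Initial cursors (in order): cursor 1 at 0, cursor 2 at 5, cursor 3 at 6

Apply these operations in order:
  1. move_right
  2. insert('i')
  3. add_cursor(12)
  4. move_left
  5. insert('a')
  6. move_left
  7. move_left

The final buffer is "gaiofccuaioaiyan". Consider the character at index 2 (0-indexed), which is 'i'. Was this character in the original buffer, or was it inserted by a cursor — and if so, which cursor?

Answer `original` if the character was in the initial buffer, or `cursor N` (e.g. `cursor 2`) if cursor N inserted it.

Answer: cursor 1

Derivation:
After op 1 (move_right): buffer="gofccuoyn" (len 9), cursors c1@1 c2@6 c3@7, authorship .........
After op 2 (insert('i')): buffer="giofccuioiyn" (len 12), cursors c1@2 c2@8 c3@10, authorship .1.....2.3..
After op 3 (add_cursor(12)): buffer="giofccuioiyn" (len 12), cursors c1@2 c2@8 c3@10 c4@12, authorship .1.....2.3..
After op 4 (move_left): buffer="giofccuioiyn" (len 12), cursors c1@1 c2@7 c3@9 c4@11, authorship .1.....2.3..
After op 5 (insert('a')): buffer="gaiofccuaioaiyan" (len 16), cursors c1@2 c2@9 c3@12 c4@15, authorship .11.....22.33.4.
After op 6 (move_left): buffer="gaiofccuaioaiyan" (len 16), cursors c1@1 c2@8 c3@11 c4@14, authorship .11.....22.33.4.
After op 7 (move_left): buffer="gaiofccuaioaiyan" (len 16), cursors c1@0 c2@7 c3@10 c4@13, authorship .11.....22.33.4.
Authorship (.=original, N=cursor N): . 1 1 . . . . . 2 2 . 3 3 . 4 .
Index 2: author = 1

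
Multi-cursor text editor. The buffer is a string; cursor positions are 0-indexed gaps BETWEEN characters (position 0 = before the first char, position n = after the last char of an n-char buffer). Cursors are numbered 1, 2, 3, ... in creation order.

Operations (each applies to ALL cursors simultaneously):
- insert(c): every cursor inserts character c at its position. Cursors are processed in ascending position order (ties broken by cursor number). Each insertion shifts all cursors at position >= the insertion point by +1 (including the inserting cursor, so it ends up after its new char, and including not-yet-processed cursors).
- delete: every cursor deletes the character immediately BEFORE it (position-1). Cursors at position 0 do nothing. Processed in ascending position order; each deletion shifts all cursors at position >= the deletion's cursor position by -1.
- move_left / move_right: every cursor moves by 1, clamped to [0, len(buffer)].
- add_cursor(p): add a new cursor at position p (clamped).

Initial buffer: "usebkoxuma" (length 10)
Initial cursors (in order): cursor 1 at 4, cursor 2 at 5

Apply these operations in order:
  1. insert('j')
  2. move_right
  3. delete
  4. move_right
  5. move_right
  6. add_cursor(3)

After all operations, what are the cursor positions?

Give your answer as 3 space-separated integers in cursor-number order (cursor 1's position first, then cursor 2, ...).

Answer: 7 8 3

Derivation:
After op 1 (insert('j')): buffer="usebjkjoxuma" (len 12), cursors c1@5 c2@7, authorship ....1.2.....
After op 2 (move_right): buffer="usebjkjoxuma" (len 12), cursors c1@6 c2@8, authorship ....1.2.....
After op 3 (delete): buffer="usebjjxuma" (len 10), cursors c1@5 c2@6, authorship ....12....
After op 4 (move_right): buffer="usebjjxuma" (len 10), cursors c1@6 c2@7, authorship ....12....
After op 5 (move_right): buffer="usebjjxuma" (len 10), cursors c1@7 c2@8, authorship ....12....
After op 6 (add_cursor(3)): buffer="usebjjxuma" (len 10), cursors c3@3 c1@7 c2@8, authorship ....12....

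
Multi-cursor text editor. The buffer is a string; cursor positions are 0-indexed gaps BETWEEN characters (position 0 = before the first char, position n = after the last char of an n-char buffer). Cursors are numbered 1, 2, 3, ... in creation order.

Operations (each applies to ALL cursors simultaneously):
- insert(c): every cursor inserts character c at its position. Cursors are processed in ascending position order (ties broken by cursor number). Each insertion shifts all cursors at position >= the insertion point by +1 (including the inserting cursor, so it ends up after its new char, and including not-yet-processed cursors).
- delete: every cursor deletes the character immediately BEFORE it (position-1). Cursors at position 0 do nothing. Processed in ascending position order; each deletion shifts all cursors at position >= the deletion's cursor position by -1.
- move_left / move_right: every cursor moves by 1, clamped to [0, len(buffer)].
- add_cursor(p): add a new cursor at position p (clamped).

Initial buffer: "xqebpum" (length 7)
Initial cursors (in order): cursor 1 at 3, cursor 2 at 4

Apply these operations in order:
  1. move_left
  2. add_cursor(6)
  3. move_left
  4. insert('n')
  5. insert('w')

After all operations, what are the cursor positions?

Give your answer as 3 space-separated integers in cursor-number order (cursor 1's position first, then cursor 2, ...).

After op 1 (move_left): buffer="xqebpum" (len 7), cursors c1@2 c2@3, authorship .......
After op 2 (add_cursor(6)): buffer="xqebpum" (len 7), cursors c1@2 c2@3 c3@6, authorship .......
After op 3 (move_left): buffer="xqebpum" (len 7), cursors c1@1 c2@2 c3@5, authorship .......
After op 4 (insert('n')): buffer="xnqnebpnum" (len 10), cursors c1@2 c2@4 c3@8, authorship .1.2...3..
After op 5 (insert('w')): buffer="xnwqnwebpnwum" (len 13), cursors c1@3 c2@6 c3@11, authorship .11.22...33..

Answer: 3 6 11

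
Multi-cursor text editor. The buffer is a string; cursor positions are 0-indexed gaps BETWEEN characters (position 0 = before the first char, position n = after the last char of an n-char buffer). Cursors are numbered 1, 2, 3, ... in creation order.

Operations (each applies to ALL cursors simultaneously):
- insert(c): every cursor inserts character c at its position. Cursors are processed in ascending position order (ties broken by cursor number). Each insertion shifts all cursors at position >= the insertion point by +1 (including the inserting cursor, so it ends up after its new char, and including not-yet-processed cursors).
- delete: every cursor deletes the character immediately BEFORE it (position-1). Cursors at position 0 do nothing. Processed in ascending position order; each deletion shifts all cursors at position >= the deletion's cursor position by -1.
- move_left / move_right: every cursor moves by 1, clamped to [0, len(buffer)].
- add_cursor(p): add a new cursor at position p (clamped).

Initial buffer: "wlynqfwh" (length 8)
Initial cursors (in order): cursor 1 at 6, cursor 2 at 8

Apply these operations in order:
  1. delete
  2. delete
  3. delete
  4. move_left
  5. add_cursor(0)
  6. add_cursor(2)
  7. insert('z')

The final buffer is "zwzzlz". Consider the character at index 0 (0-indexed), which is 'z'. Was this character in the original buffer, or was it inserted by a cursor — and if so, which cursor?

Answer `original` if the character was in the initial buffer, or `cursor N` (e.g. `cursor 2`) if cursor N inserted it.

After op 1 (delete): buffer="wlynqw" (len 6), cursors c1@5 c2@6, authorship ......
After op 2 (delete): buffer="wlyn" (len 4), cursors c1@4 c2@4, authorship ....
After op 3 (delete): buffer="wl" (len 2), cursors c1@2 c2@2, authorship ..
After op 4 (move_left): buffer="wl" (len 2), cursors c1@1 c2@1, authorship ..
After op 5 (add_cursor(0)): buffer="wl" (len 2), cursors c3@0 c1@1 c2@1, authorship ..
After op 6 (add_cursor(2)): buffer="wl" (len 2), cursors c3@0 c1@1 c2@1 c4@2, authorship ..
After op 7 (insert('z')): buffer="zwzzlz" (len 6), cursors c3@1 c1@4 c2@4 c4@6, authorship 3.12.4
Authorship (.=original, N=cursor N): 3 . 1 2 . 4
Index 0: author = 3

Answer: cursor 3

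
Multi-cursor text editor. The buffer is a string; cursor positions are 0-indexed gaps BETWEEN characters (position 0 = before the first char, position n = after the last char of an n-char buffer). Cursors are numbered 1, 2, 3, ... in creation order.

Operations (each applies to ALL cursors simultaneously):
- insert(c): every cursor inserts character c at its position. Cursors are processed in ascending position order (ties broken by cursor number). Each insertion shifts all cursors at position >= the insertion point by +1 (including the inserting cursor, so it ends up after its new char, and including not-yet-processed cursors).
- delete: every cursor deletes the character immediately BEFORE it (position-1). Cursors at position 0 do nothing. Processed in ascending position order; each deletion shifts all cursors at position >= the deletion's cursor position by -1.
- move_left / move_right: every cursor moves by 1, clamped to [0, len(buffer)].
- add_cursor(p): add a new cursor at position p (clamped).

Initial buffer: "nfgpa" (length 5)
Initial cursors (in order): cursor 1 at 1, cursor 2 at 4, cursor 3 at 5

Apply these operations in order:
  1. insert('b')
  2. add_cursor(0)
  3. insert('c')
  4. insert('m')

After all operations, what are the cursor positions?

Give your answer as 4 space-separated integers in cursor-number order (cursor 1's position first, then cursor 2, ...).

After op 1 (insert('b')): buffer="nbfgpbab" (len 8), cursors c1@2 c2@6 c3@8, authorship .1...2.3
After op 2 (add_cursor(0)): buffer="nbfgpbab" (len 8), cursors c4@0 c1@2 c2@6 c3@8, authorship .1...2.3
After op 3 (insert('c')): buffer="cnbcfgpbcabc" (len 12), cursors c4@1 c1@4 c2@9 c3@12, authorship 4.11...22.33
After op 4 (insert('m')): buffer="cmnbcmfgpbcmabcm" (len 16), cursors c4@2 c1@6 c2@12 c3@16, authorship 44.111...222.333

Answer: 6 12 16 2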